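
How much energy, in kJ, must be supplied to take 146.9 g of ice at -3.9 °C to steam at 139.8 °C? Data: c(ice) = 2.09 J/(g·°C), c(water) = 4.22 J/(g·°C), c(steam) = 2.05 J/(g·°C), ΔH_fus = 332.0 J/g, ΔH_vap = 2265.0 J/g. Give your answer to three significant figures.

q1 (heat ice -3.9→0.0 °C): 146.9 × 2.09 × 3.9 = 1197 J
q2 (melt at 0 °C): 146.9 × 332.0 = 48771 J
q3 (heat water 0.0→100.0 °C): 146.9 × 4.22 × 100.0 = 61992 J
q4 (vaporize at 100 °C): 146.9 × 2265.0 = 332729 J
q5 (heat steam 100.0→139.8 °C): 146.9 × 2.05 × 39.8 = 11986 J
Total: 1197 + 48771 + 61992 + 332729 + 11986 = 456675 J = 457 kJ

q = 457 kJ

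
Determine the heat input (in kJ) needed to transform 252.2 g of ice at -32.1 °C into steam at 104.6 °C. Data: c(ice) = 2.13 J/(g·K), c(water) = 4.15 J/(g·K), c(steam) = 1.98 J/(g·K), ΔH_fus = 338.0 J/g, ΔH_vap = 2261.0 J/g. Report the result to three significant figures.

q1 (heat ice -32.1→0.0 °C): 252.2 × 2.13 × 32.1 = 17244 J
q2 (melt at 0 °C): 252.2 × 338.0 = 85244 J
q3 (heat water 0.0→100.0 °C): 252.2 × 4.15 × 100.0 = 104663 J
q4 (vaporize at 100 °C): 252.2 × 2261.0 = 570224 J
q5 (heat steam 100.0→104.6 °C): 252.2 × 1.98 × 4.6 = 2297 J
Total: 17244 + 85244 + 104663 + 570224 + 2297 = 779672 J = 780 kJ

q = 780 kJ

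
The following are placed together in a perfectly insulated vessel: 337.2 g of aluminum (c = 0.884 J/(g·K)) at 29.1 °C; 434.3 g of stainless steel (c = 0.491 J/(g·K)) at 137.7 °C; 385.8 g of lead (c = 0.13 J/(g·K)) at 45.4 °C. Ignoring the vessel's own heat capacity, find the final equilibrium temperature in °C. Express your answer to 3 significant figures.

Σ mᵢcᵢ(T − Tᵢ) = 0  ⇒  T = Σ mᵢcᵢTᵢ / Σ mᵢcᵢ
Σ mᵢcᵢ = 337.2×0.884 + 434.3×0.491 + 385.8×0.13 = 561.4801
Σ mᵢcᵢTᵢ = 298.0848×29.1 + 213.2413×137.7 + 50.154×45.4 = 40315
T = 40315 / 561.4801 = 71.80 °C

T_f = 71.8 °C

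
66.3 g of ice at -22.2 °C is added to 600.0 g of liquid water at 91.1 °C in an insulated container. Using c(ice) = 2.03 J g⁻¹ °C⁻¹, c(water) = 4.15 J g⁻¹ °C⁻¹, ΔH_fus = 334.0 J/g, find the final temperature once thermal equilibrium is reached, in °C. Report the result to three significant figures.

Heat to bring ice to 0 °C and melt it: q₁ = 66.3×2.03×22.2 + 66.3×334.0 = 25132 J
Heat the water can supply cooling to 0 °C: 600.0×4.15×91.1 = 226839 J > q₁, so all ice melts.
Energy balance: 600.0×4.15×(91.1 − T) = 25132 + 66.3×4.15×(T − 0)
2490(91.1 − T) = 25132 + 275.145 T
226839 − 25132 = 2765.145 T
T = 201707 / 2765.145 = 72.946 °C

T_f = 72.9 °C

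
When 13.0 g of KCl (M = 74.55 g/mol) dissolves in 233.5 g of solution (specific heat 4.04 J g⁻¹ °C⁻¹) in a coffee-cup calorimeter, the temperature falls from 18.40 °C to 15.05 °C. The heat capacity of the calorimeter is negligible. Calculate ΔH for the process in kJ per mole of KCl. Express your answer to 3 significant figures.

|ΔT| = |15.05 − 18.40| = 3.35 °C
|q_surr| = (233.5 × 4.04) × 3.35 = 943.34 × 3.35 = 3160 J
n(KCl) = 13.0 / 74.55 = 0.1744 mol
Temperature fell, so q_rxn = +|q_surr| = 3.160 kJ
ΔH = q_rxn / n = 18.12 kJ/mol

ΔH = 18.1 kJ/mol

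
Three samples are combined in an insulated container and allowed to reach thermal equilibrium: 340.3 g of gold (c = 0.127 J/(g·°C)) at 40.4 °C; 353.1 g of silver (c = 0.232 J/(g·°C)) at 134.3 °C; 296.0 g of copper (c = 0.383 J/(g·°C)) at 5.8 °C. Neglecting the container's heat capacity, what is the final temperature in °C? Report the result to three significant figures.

Σ mᵢcᵢ(T − Tᵢ) = 0  ⇒  T = Σ mᵢcᵢTᵢ / Σ mᵢcᵢ
Σ mᵢcᵢ = 340.3×0.127 + 353.1×0.232 + 296.0×0.383 = 238.5053
Σ mᵢcᵢTᵢ = 43.2181×40.4 + 81.9192×134.3 + 113.368×5.8 = 13405
T = 13405 / 238.5053 = 56.20 °C

T_f = 56.2 °C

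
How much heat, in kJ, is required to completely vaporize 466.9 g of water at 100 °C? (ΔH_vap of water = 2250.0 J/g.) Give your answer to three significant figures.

q = m × ΔH_vap = 466.9 × 2250.0 = 1051000 J = 1050 kJ

q = 1050 kJ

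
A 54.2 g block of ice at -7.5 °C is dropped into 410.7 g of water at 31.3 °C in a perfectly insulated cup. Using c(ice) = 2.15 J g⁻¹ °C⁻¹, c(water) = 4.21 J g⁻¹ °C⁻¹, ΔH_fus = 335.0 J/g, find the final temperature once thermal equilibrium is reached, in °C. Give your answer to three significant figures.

Heat to bring ice to 0 °C and melt it: q₁ = 54.2×2.15×7.5 + 54.2×335.0 = 19031 J
Heat the water can supply cooling to 0 °C: 410.7×4.21×31.3 = 54119.2 J > q₁, so all ice melts.
Energy balance: 410.7×4.21×(31.3 − T) = 19031 + 54.2×4.21×(T − 0)
1729.047(31.3 − T) = 19031 + 228.182 T
54119.2 − 19031 = 1957.229 T
T = 35088.2 / 1957.229 = 17.93 °C

T_f = 17.9 °C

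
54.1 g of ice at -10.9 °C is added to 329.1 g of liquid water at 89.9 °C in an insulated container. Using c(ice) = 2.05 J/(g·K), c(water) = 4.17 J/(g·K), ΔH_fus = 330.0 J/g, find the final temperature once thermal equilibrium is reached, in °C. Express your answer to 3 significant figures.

Heat to bring ice to 0 °C and melt it: q₁ = 54.1×2.05×10.9 + 54.1×330.0 = 19062 J
Heat the water can supply cooling to 0 °C: 329.1×4.17×89.9 = 123374 J > q₁, so all ice melts.
Energy balance: 329.1×4.17×(89.9 − T) = 19062 + 54.1×4.17×(T − 0)
1372.347(89.9 − T) = 19062 + 225.597 T
123374 − 19062 = 1597.944 T
T = 104312 / 1597.944 = 65.28 °C

T_f = 65.3 °C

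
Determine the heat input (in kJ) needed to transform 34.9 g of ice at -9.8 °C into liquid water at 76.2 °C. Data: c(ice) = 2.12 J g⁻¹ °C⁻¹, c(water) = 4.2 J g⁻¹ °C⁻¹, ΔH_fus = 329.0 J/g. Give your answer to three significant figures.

q1 (heat ice -9.8→0.0 °C): 34.9 × 2.12 × 9.8 = 725 J
q2 (melt at 0 °C): 34.9 × 329.0 = 11482 J
q3 (heat water 0.0→76.2 °C): 34.9 × 4.2 × 76.2 = 11169 J
Total: 725 + 11482 + 11169 = 23376 J = 23.4 kJ

q = 23.4 kJ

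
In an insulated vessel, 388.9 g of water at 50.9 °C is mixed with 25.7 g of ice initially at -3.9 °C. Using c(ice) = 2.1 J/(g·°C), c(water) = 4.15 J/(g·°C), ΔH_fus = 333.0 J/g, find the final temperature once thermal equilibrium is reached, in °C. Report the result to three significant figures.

T_f = 42.6 °C

Heat to bring ice to 0 °C and melt it: q₁ = 25.7×2.1×3.9 + 25.7×333.0 = 8768.6 J
Heat the water can supply cooling to 0 °C: 388.9×4.15×50.9 = 82149.3 J > q₁, so all ice melts.
Energy balance: 388.9×4.15×(50.9 − T) = 8768.6 + 25.7×4.15×(T − 0)
1613.935(50.9 − T) = 8768.6 + 106.655 T
82149.3 − 8768.6 = 1720.590 T
T = 73380.7 / 1720.590 = 42.649 °C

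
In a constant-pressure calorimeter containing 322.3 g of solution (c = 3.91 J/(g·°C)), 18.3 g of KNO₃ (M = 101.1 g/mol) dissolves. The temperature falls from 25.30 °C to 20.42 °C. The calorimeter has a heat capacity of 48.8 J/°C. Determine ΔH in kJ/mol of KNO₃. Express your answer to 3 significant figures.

|ΔT| = |20.42 − 25.30| = 4.88 °C
|q_surr| = (322.3 × 3.91 + 48.8) × 4.88 = 1308.993 × 4.88 = 6388 J
n(KNO₃) = 18.3 / 101.1 = 0.1810 mol
Temperature fell, so q_rxn = +|q_surr| = 6.388 kJ
ΔH = q_rxn / n = 35.29 kJ/mol

ΔH = 35.3 kJ/mol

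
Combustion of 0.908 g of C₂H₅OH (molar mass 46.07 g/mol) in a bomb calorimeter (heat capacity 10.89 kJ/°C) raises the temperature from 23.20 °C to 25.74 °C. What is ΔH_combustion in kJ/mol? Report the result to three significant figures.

ΔH = -1400 kJ/mol

ΔT = 25.74 − 23.20 = 2.54 °C
q_cal = C_cal × ΔT = 10.89 × 2.54 = 27.6606 kJ
n = 0.908 / 46.07 = 0.01971 mol
q_rxn = −q_cal = -27.6606 kJ
ΔH = -27.6606 / 0.01971 = -1403 kJ/mol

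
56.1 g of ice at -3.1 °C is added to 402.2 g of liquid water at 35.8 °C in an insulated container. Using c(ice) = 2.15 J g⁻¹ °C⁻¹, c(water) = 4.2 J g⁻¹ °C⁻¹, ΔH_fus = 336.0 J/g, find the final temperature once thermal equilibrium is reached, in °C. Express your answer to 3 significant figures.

T_f = 21.4 °C

Heat to bring ice to 0 °C and melt it: q₁ = 56.1×2.15×3.1 + 56.1×336.0 = 19224 J
Heat the water can supply cooling to 0 °C: 402.2×4.2×35.8 = 60474.8 J > q₁, so all ice melts.
Energy balance: 402.2×4.2×(35.8 − T) = 19224 + 56.1×4.2×(T − 0)
1689.24(35.8 − T) = 19224 + 235.62 T
60474.8 − 19224 = 1924.86 T
T = 41250.8 / 1924.86 = 21.43 °C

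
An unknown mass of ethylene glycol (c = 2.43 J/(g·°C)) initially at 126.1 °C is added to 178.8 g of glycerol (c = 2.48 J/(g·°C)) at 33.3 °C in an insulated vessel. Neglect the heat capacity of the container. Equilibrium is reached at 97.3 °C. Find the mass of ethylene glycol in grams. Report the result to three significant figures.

q_gained = (178.8 × 2.48) × (97.3 − 33.3) = 28380 J
q_lost = m × 2.43 × (126.1 − 97.3) = 69.984 m
m = 28380 / 69.984 = 406 g

m = 406 g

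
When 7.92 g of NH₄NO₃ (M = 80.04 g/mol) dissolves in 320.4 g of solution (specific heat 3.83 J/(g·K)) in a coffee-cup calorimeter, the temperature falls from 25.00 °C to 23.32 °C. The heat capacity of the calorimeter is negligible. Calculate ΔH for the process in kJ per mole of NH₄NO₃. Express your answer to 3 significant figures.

ΔH = 20.8 kJ/mol

|ΔT| = |23.32 − 25.00| = 1.68 °C
|q_surr| = (320.4 × 3.83) × 1.68 = 1227.132 × 1.68 = 2062 J
n(NH₄NO₃) = 7.92 / 80.04 = 0.09895 mol
Temperature fell, so q_rxn = +|q_surr| = 2.062 kJ
ΔH = q_rxn / n = 20.84 kJ/mol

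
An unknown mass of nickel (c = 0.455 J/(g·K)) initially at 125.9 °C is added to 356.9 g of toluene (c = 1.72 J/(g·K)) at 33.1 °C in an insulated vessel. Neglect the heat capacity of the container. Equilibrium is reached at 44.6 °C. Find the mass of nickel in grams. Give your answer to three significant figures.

m = 191 g

q_gained = (356.9 × 1.72) × (44.6 − 33.1) = 7059 J
q_lost = m × 0.455 × (125.9 − 44.6) = 36.9915 m
m = 7059 / 36.9915 = 191 g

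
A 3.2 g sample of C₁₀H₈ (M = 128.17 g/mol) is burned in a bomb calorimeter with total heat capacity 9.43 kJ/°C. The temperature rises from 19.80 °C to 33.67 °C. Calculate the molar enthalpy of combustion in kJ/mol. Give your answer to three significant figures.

ΔH = -5240 kJ/mol

ΔT = 33.67 − 19.80 = 13.87 °C
q_cal = C_cal × ΔT = 9.43 × 13.87 = 130.7941 kJ
n = 3.2 / 128.17 = 0.02497 mol
q_rxn = −q_cal = -130.7941 kJ
ΔH = -130.7941 / 0.02497 = -5238 kJ/mol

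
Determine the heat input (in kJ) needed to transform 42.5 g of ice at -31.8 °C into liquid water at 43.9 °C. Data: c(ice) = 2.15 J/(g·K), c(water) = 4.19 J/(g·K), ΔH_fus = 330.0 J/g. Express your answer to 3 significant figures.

q = 24.7 kJ

q1 (heat ice -31.8→0.0 °C): 42.5 × 2.15 × 31.8 = 2906 J
q2 (melt at 0 °C): 42.5 × 330.0 = 14025 J
q3 (heat water 0.0→43.9 °C): 42.5 × 4.19 × 43.9 = 7817 J
Total: 2906 + 14025 + 7817 = 24748 J = 24.7 kJ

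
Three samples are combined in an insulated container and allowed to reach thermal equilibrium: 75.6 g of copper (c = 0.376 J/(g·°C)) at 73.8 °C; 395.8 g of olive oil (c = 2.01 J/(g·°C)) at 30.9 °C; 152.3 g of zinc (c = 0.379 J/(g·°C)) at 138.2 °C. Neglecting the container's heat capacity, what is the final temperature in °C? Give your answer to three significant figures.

Σ mᵢcᵢ(T − Tᵢ) = 0  ⇒  T = Σ mᵢcᵢTᵢ / Σ mᵢcᵢ
Σ mᵢcᵢ = 75.6×0.376 + 395.8×2.01 + 152.3×0.379 = 881.7053
Σ mᵢcᵢTᵢ = 28.4256×73.8 + 795.558×30.9 + 57.7217×138.2 = 34658
T = 34658 / 881.7053 = 39.31 °C

T_f = 39.3 °C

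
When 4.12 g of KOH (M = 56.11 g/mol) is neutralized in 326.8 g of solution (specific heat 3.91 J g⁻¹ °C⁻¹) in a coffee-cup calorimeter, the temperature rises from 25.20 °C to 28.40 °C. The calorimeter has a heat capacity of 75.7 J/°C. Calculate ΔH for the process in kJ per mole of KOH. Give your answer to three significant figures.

ΔH = -59.0 kJ/mol

|ΔT| = |28.40 − 25.20| = 3.20 °C
|q_surr| = (326.8 × 3.91 + 75.7) × 3.20 = 1353.488 × 3.20 = 4331 J
n(KOH) = 4.12 / 56.11 = 0.07343 mol
Temperature rose, so q_rxn = −|q_surr| = -4.331 kJ
ΔH = q_rxn / n = -58.98 kJ/mol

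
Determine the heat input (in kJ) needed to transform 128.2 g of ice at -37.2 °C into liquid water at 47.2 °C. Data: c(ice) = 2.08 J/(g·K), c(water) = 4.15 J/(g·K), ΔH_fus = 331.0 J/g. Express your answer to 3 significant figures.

q1 (heat ice -37.2→0.0 °C): 128.2 × 2.08 × 37.2 = 9920 J
q2 (melt at 0 °C): 128.2 × 331.0 = 42434 J
q3 (heat water 0.0→47.2 °C): 128.2 × 4.15 × 47.2 = 25112 J
Total: 9920 + 42434 + 25112 = 77466 J = 77.5 kJ

q = 77.5 kJ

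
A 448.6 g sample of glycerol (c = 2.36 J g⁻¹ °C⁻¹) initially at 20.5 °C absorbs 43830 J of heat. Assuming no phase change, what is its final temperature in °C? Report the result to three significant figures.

T_f = 61.9 °C

ΔT = q / (m c) = 43830 / (448.6 × 2.36) = 41.40 °C
T_f = 20.5 + 41.40 = 61.90 °C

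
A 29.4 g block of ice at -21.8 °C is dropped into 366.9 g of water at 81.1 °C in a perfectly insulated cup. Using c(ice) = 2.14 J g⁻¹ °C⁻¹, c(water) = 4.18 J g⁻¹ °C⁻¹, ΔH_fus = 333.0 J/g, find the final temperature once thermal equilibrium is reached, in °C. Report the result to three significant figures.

T_f = 68.3 °C

Heat to bring ice to 0 °C and melt it: q₁ = 29.4×2.14×21.8 + 29.4×333.0 = 11162 J
Heat the water can supply cooling to 0 °C: 366.9×4.18×81.1 = 124378 J > q₁, so all ice melts.
Energy balance: 366.9×4.18×(81.1 − T) = 11162 + 29.4×4.18×(T − 0)
1533.642(81.1 − T) = 11162 + 122.892 T
124378 − 11162 = 1656.534 T
T = 113216 / 1656.534 = 68.345 °C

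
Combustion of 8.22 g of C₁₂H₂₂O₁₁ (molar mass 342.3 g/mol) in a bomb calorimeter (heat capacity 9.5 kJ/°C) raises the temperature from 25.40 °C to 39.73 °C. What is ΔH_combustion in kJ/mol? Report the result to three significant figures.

ΔT = 39.73 − 25.40 = 14.33 °C
q_cal = C_cal × ΔT = 9.5 × 14.33 = 136.135 kJ
n = 8.22 / 342.3 = 0.02401 mol
q_rxn = −q_cal = -136.135 kJ
ΔH = -136.135 / 0.02401 = -5670 kJ/mol

ΔH = -5670 kJ/mol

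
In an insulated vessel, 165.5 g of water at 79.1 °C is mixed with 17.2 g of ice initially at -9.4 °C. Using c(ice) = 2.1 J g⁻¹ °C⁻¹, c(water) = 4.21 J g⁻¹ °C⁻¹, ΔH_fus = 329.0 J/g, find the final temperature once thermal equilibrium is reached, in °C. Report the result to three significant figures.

Heat to bring ice to 0 °C and melt it: q₁ = 17.2×2.1×9.4 + 17.2×329.0 = 5998.3 J
Heat the water can supply cooling to 0 °C: 165.5×4.21×79.1 = 55113.3 J > q₁, so all ice melts.
Energy balance: 165.5×4.21×(79.1 − T) = 5998.3 + 17.2×4.21×(T − 0)
696.755(79.1 − T) = 5998.3 + 72.412 T
55113.3 − 5998.3 = 769.167 T
T = 49115.0 / 769.167 = 63.85 °C

T_f = 63.9 °C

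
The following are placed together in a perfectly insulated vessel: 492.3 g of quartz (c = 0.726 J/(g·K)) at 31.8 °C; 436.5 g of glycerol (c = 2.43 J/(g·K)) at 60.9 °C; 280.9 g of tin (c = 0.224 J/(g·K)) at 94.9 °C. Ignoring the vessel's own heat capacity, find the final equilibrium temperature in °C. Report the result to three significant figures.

Σ mᵢcᵢ(T − Tᵢ) = 0  ⇒  T = Σ mᵢcᵢTᵢ / Σ mᵢcᵢ
Σ mᵢcᵢ = 492.3×0.726 + 436.5×2.43 + 280.9×0.224 = 1481.0264
Σ mᵢcᵢTᵢ = 357.4098×31.8 + 1060.695×60.9 + 62.9216×94.9 = 81933
T = 81933 / 1481.0264 = 55.32 °C

T_f = 55.3 °C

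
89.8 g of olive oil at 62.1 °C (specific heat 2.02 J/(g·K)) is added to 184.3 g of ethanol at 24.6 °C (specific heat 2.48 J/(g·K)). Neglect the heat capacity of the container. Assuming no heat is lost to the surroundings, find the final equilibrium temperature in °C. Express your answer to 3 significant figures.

Heat lost by olive oil = heat gained by ethanol.
(89.8)(2.02)(62.1 − T) = (184.3)(2.48)(T − 24.6)
181.396 (62.1 − T) = 457.064 (T − 24.6)
11265 − 181.396 T = 457.064 T − 11244
22509 = 638.460 T
T = 35.26 °C

T_f = 35.3 °C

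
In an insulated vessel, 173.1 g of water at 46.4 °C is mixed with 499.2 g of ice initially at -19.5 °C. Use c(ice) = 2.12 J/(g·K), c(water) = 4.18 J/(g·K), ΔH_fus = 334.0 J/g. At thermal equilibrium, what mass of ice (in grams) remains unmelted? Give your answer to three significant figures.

Heat to warm all ice to 0 °C: 499.2×2.12×19.5 = 20637 J
Heat released by water cooling to 0 °C: 173.1×4.18×46.4 = 33573 J
33573 J < 20637 + 499.2×334.0 = 187369.8 J, so not all ice melts; final T = 0 °C.
Heat left for melting: 33573 − 20637 = 12936 J
Mass melted = 12936 / 334.0 = 38.73 g
Ice remaining = 499.2 − 38.73 = 460.47 g

m_ice remaining = 460 g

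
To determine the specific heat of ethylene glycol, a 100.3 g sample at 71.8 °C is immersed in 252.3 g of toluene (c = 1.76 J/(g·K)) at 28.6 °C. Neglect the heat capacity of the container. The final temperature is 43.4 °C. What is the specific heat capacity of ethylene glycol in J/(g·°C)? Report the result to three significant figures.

c = 2.31 J/(g·°C)

q_gained = (252.3 × 1.76) × (43.4 − 28.6) = 6572 J
q_lost = 100.3 × c × (71.8 − 43.4) = 2848.52 c
Set equal: c = 6572 / 2848.52 = 2.31 J/(g·°C)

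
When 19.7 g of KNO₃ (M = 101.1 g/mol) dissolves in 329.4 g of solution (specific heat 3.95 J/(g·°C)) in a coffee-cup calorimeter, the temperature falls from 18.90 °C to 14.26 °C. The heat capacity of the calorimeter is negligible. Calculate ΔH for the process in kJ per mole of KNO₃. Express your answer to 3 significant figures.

|ΔT| = |14.26 − 18.90| = 4.64 °C
|q_surr| = (329.4 × 3.95) × 4.64 = 1301.13 × 4.64 = 6037 J
n(KNO₃) = 19.7 / 101.1 = 0.1949 mol
Temperature fell, so q_rxn = +|q_surr| = 6.037 kJ
ΔH = q_rxn / n = 30.97 kJ/mol

ΔH = 31.0 kJ/mol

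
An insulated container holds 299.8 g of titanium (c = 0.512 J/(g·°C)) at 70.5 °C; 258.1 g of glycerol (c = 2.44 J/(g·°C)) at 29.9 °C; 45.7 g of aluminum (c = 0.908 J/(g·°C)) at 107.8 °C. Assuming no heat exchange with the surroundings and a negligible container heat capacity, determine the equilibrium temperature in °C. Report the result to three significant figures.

Σ mᵢcᵢ(T − Tᵢ) = 0  ⇒  T = Σ mᵢcᵢTᵢ / Σ mᵢcᵢ
Σ mᵢcᵢ = 299.8×0.512 + 258.1×2.44 + 45.7×0.908 = 824.7572
Σ mᵢcᵢTᵢ = 153.4976×70.5 + 629.764×29.9 + 41.4956×107.8 = 34125
T = 34125 / 824.7572 = 41.38 °C

T_f = 41.4 °C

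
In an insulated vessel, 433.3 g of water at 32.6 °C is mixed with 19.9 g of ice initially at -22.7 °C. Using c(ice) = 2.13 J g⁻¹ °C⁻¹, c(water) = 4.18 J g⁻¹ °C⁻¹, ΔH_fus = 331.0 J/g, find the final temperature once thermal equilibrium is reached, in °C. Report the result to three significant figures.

T_f = 27.2 °C

Heat to bring ice to 0 °C and melt it: q₁ = 19.9×2.13×22.7 + 19.9×331.0 = 7549.1 J
Heat the water can supply cooling to 0 °C: 433.3×4.18×32.6 = 59044.9 J > q₁, so all ice melts.
Energy balance: 433.3×4.18×(32.6 − T) = 7549.1 + 19.9×4.18×(T − 0)
1811.194(32.6 − T) = 7549.1 + 83.182 T
59044.9 − 7549.1 = 1894.376 T
T = 51495.8 / 1894.376 = 27.18 °C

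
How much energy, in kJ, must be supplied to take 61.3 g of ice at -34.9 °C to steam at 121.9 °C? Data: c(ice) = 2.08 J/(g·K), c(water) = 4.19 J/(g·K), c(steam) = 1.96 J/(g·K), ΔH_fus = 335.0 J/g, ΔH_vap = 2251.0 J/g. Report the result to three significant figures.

q1 (heat ice -34.9→0.0 °C): 61.3 × 2.08 × 34.9 = 4450 J
q2 (melt at 0 °C): 61.3 × 335.0 = 20536 J
q3 (heat water 0.0→100.0 °C): 61.3 × 4.19 × 100.0 = 25685 J
q4 (vaporize at 100 °C): 61.3 × 2251.0 = 137986 J
q5 (heat steam 100.0→121.9 °C): 61.3 × 1.96 × 21.9 = 2631 J
Total: 4450 + 20536 + 25685 + 137986 + 2631 = 191288 J = 191 kJ

q = 191 kJ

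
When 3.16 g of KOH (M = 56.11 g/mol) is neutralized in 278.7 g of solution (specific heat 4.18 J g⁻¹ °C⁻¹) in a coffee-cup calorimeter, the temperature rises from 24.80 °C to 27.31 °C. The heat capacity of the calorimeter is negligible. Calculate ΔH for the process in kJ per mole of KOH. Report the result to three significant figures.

|ΔT| = |27.31 − 24.80| = 2.51 °C
|q_surr| = (278.7 × 4.18) × 2.51 = 1164.966 × 2.51 = 2924 J
n(KOH) = 3.16 / 56.11 = 0.05632 mol
Temperature rose, so q_rxn = −|q_surr| = -2.924 kJ
ΔH = q_rxn / n = -51.92 kJ/mol

ΔH = -51.9 kJ/mol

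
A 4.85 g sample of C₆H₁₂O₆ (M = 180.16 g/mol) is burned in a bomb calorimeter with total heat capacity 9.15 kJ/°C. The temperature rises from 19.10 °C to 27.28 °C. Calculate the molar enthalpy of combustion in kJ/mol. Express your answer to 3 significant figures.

ΔH = -2780 kJ/mol

ΔT = 27.28 − 19.10 = 8.18 °C
q_cal = C_cal × ΔT = 9.15 × 8.18 = 74.847 kJ
n = 4.85 / 180.16 = 0.02692 mol
q_rxn = −q_cal = -74.847 kJ
ΔH = -74.847 / 0.02692 = -2780 kJ/mol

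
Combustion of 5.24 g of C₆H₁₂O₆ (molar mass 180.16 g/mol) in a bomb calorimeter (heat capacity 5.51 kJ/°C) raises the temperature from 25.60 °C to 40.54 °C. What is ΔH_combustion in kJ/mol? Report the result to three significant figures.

ΔH = -2830 kJ/mol

ΔT = 40.54 − 25.60 = 14.94 °C
q_cal = C_cal × ΔT = 5.51 × 14.94 = 82.3194 kJ
n = 5.24 / 180.16 = 0.02909 mol
q_rxn = −q_cal = -82.3194 kJ
ΔH = -82.3194 / 0.02909 = -2830 kJ/mol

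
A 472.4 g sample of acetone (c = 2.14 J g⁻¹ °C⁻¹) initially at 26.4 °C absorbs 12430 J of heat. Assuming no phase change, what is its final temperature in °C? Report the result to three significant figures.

ΔT = q / (m c) = 12430 / (472.4 × 2.14) = 12.30 °C
T_f = 26.4 + 12.30 = 38.70 °C

T_f = 38.7 °C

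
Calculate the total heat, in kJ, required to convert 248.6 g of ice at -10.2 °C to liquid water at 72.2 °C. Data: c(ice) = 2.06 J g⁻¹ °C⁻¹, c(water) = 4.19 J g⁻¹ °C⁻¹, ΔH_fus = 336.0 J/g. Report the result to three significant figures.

q1 (heat ice -10.2→0.0 °C): 248.6 × 2.06 × 10.2 = 5224 J
q2 (melt at 0 °C): 248.6 × 336.0 = 83530 J
q3 (heat water 0.0→72.2 °C): 248.6 × 4.19 × 72.2 = 75206 J
Total: 5224 + 83530 + 75206 = 163960 J = 164 kJ

q = 164 kJ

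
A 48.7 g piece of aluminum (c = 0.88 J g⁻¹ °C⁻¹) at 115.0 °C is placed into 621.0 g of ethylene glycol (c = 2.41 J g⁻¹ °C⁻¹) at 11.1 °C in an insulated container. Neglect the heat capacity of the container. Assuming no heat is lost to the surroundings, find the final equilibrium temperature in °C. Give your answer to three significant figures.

T_f = 14.0 °C

Heat lost by aluminum = heat gained by ethylene glycol.
(48.7)(0.88)(115.0 − T) = (621.0)(2.41)(T − 11.1)
42.856 (115.0 − T) = 1496.61 (T − 11.1)
4928.4 − 42.856 T = 1496.61 T − 16612
21540.4 = 1539.466 T
T = 13.99 °C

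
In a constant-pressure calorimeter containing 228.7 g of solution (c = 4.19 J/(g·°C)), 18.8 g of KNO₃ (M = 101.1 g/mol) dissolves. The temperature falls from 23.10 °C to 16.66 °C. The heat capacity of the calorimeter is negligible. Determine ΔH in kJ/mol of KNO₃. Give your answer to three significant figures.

|ΔT| = |16.66 − 23.10| = 6.44 °C
|q_surr| = (228.7 × 4.19) × 6.44 = 958.253 × 6.44 = 6171 J
n(KNO₃) = 18.8 / 101.1 = 0.1860 mol
Temperature fell, so q_rxn = +|q_surr| = 6.171 kJ
ΔH = q_rxn / n = 33.18 kJ/mol

ΔH = 33.2 kJ/mol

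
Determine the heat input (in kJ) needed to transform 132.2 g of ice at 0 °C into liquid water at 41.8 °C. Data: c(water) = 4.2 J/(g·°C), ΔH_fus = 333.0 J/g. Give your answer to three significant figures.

q = 67.2 kJ

q1 (melt at 0 °C): 132.2 × 333.0 = 44023 J
q2 (heat water 0.0→41.8 °C): 132.2 × 4.2 × 41.8 = 23209 J
Total: 44023 + 23209 = 67232 J = 67.2 kJ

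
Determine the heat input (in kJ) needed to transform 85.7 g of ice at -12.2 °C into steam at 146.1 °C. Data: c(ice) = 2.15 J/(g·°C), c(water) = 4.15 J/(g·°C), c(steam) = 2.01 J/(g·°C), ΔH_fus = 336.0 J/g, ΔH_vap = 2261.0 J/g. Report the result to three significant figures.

q = 268 kJ

q1 (heat ice -12.2→0.0 °C): 85.7 × 2.15 × 12.2 = 2248 J
q2 (melt at 0 °C): 85.7 × 336.0 = 28795 J
q3 (heat water 0.0→100.0 °C): 85.7 × 4.15 × 100.0 = 35566 J
q4 (vaporize at 100 °C): 85.7 × 2261.0 = 193768 J
q5 (heat steam 100.0→146.1 °C): 85.7 × 2.01 × 46.1 = 7941 J
Total: 2248 + 28795 + 35566 + 193768 + 7941 = 268318 J = 268 kJ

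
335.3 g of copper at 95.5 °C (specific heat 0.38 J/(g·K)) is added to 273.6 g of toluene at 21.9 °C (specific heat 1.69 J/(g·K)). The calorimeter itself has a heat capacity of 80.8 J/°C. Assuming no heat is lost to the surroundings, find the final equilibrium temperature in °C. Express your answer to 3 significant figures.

T_f = 35.9 °C

Heat lost by copper = heat gained by toluene + calorimeter.
(335.3)(0.38)(95.5 − T) = [(273.6)(1.69) + 80.8](T − 21.9)
127.414 (95.5 − T) = 543.184 (T − 21.9)
12168 − 127.414 T = 543.184 T − 11896
24064 = 670.598 T
T = 35.88 °C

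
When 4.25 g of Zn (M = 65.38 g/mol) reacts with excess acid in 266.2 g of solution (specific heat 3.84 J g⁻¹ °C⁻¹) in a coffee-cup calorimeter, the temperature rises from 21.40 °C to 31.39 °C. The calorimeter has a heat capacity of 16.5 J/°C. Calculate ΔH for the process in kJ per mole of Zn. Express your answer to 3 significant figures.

ΔH = -160 kJ/mol

|ΔT| = |31.39 − 21.40| = 9.99 °C
|q_surr| = (266.2 × 3.84 + 16.5) × 9.99 = 1038.708 × 9.99 = 10380 J
n(Zn) = 4.25 / 65.38 = 0.06500 mol
Temperature rose, so q_rxn = −|q_surr| = -10.38 kJ
ΔH = q_rxn / n = -159.7 kJ/mol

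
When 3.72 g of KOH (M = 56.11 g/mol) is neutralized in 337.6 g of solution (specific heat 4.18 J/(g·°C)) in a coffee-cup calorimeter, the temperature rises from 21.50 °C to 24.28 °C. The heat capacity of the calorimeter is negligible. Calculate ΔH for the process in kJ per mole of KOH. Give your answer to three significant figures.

|ΔT| = |24.28 − 21.50| = 2.78 °C
|q_surr| = (337.6 × 4.18) × 2.78 = 1411.168 × 2.78 = 3923 J
n(KOH) = 3.72 / 56.11 = 0.06630 mol
Temperature rose, so q_rxn = −|q_surr| = -3.923 kJ
ΔH = q_rxn / n = -59.17 kJ/mol

ΔH = -59.2 kJ/mol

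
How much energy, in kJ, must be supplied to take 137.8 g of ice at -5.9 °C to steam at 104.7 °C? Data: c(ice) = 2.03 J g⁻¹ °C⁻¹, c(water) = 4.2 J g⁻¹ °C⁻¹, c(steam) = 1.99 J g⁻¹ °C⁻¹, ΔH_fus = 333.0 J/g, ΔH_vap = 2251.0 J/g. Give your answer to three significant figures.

q1 (heat ice -5.9→0.0 °C): 137.8 × 2.03 × 5.9 = 1650 J
q2 (melt at 0 °C): 137.8 × 333.0 = 45887 J
q3 (heat water 0.0→100.0 °C): 137.8 × 4.2 × 100.0 = 57876 J
q4 (vaporize at 100 °C): 137.8 × 2251.0 = 310188 J
q5 (heat steam 100.0→104.7 °C): 137.8 × 1.99 × 4.7 = 1289 J
Total: 1650 + 45887 + 57876 + 310188 + 1289 = 416890 J = 417 kJ

q = 417 kJ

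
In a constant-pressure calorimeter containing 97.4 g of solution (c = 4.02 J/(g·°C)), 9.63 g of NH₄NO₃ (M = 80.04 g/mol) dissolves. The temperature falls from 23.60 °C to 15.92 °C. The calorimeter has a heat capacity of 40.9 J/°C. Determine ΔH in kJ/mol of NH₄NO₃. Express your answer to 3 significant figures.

|ΔT| = |15.92 − 23.60| = 7.68 °C
|q_surr| = (97.4 × 4.02 + 40.9) × 7.68 = 432.448 × 7.68 = 3321 J
n(NH₄NO₃) = 9.63 / 80.04 = 0.1203 mol
Temperature fell, so q_rxn = +|q_surr| = 3.321 kJ
ΔH = q_rxn / n = 27.61 kJ/mol

ΔH = 27.6 kJ/mol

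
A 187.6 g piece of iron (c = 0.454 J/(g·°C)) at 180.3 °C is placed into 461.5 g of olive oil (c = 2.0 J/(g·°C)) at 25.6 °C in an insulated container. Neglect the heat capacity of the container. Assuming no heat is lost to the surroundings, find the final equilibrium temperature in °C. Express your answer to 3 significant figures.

T_f = 38.7 °C

Heat lost by iron = heat gained by olive oil.
(187.6)(0.454)(180.3 − T) = (461.5)(2.0)(T − 25.6)
85.1704 (180.3 − T) = 923 (T − 25.6)
15356 − 85.1704 T = 923 T − 23629
38985 = 1008.1704 T
T = 38.67 °C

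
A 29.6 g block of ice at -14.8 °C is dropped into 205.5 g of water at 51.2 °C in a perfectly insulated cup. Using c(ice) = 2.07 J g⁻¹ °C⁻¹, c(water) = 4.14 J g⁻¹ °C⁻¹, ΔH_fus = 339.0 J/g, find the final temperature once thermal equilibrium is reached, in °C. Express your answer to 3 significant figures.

Heat to bring ice to 0 °C and melt it: q₁ = 29.6×2.07×14.8 + 29.6×339.0 = 10941 J
Heat the water can supply cooling to 0 °C: 205.5×4.14×51.2 = 43559.4 J > q₁, so all ice melts.
Energy balance: 205.5×4.14×(51.2 − T) = 10941 + 29.6×4.14×(T − 0)
850.77(51.2 − T) = 10941 + 122.544 T
43559.4 − 10941 = 973.314 T
T = 32618.4 / 973.314 = 33.51 °C

T_f = 33.5 °C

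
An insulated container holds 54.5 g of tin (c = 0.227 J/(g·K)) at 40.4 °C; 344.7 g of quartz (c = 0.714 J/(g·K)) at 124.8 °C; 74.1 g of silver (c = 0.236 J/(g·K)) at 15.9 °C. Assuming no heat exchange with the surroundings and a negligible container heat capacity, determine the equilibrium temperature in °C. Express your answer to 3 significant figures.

Σ mᵢcᵢ(T − Tᵢ) = 0  ⇒  T = Σ mᵢcᵢTᵢ / Σ mᵢcᵢ
Σ mᵢcᵢ = 54.5×0.227 + 344.7×0.714 + 74.1×0.236 = 275.9749
Σ mᵢcᵢTᵢ = 12.3715×40.4 + 246.1158×124.8 + 17.4876×15.9 = 31493
T = 31493 / 275.9749 = 114.1 °C

T_f = 114 °C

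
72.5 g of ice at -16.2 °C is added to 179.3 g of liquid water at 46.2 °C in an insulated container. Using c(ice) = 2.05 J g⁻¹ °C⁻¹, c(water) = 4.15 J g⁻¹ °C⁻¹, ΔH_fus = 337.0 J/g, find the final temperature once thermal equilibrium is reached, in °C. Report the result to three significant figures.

T_f = 7.21 °C

Heat to bring ice to 0 °C and melt it: q₁ = 72.5×2.05×16.2 + 72.5×337.0 = 26840 J
Heat the water can supply cooling to 0 °C: 179.3×4.15×46.2 = 34377.2 J > q₁, so all ice melts.
Energy balance: 179.3×4.15×(46.2 − T) = 26840 + 72.5×4.15×(T − 0)
744.095(46.2 − T) = 26840 + 300.875 T
34377.2 − 26840 = 1044.970 T
T = 7537.2 / 1044.970 = 7.213 °C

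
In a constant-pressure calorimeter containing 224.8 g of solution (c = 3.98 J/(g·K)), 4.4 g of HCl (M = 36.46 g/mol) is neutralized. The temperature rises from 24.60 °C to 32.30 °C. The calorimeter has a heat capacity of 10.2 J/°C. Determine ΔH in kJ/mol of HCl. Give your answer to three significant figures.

|ΔT| = |32.30 − 24.60| = 7.70 °C
|q_surr| = (224.8 × 3.98 + 10.2) × 7.70 = 904.904 × 7.70 = 6968 J
n(HCl) = 4.4 / 36.46 = 0.1207 mol
Temperature rose, so q_rxn = −|q_surr| = -6.968 kJ
ΔH = q_rxn / n = -57.73 kJ/mol

ΔH = -57.7 kJ/mol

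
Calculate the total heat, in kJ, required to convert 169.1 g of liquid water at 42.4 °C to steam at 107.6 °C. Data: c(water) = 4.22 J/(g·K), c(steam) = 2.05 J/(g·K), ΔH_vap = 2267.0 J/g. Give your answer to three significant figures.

q1 (heat water 42.4→100.0 °C): 169.1 × 4.22 × 57.6 = 41103 J
q2 (vaporize at 100 °C): 169.1 × 2267.0 = 383350 J
q3 (heat steam 100.0→107.6 °C): 169.1 × 2.05 × 7.6 = 2635 J
Total: 41103 + 383350 + 2635 = 427088 J = 427 kJ

q = 427 kJ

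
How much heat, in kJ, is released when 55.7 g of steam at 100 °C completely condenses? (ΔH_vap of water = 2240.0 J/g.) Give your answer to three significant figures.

q = m × ΔH_vap = 55.7 × 2240.0 = 124800 J = 125 kJ

q = 125 kJ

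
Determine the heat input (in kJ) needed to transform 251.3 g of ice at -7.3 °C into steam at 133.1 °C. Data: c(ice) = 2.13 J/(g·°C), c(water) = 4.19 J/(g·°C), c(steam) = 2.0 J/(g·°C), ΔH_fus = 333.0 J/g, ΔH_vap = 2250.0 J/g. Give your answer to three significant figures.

q = 775 kJ

q1 (heat ice -7.3→0.0 °C): 251.3 × 2.13 × 7.3 = 3907 J
q2 (melt at 0 °C): 251.3 × 333.0 = 83683 J
q3 (heat water 0.0→100.0 °C): 251.3 × 4.19 × 100.0 = 105295 J
q4 (vaporize at 100 °C): 251.3 × 2250.0 = 565425 J
q5 (heat steam 100.0→133.1 °C): 251.3 × 2.0 × 33.1 = 16636 J
Total: 3907 + 83683 + 105295 + 565425 + 16636 = 774946 J = 775 kJ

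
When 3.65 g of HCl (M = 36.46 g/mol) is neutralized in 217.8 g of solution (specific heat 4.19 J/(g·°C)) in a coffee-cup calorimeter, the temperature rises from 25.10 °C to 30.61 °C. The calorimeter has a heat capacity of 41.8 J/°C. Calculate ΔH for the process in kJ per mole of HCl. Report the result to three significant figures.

|ΔT| = |30.61 − 25.10| = 5.51 °C
|q_surr| = (217.8 × 4.19 + 41.8) × 5.51 = 954.382 × 5.51 = 5259 J
n(HCl) = 3.65 / 36.46 = 0.1001 mol
Temperature rose, so q_rxn = −|q_surr| = -5.259 kJ
ΔH = q_rxn / n = -52.54 kJ/mol

ΔH = -52.5 kJ/mol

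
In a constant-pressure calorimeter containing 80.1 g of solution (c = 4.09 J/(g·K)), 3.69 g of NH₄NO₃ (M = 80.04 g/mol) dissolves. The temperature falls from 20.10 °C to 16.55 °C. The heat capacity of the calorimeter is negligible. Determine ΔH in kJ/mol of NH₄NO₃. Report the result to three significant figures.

|ΔT| = |16.55 − 20.10| = 3.55 °C
|q_surr| = (80.1 × 4.09) × 3.55 = 327.609 × 3.55 = 1163 J
n(NH₄NO₃) = 3.69 / 80.04 = 0.04610 mol
Temperature fell, so q_rxn = +|q_surr| = 1.163 kJ
ΔH = q_rxn / n = 25.23 kJ/mol

ΔH = 25.2 kJ/mol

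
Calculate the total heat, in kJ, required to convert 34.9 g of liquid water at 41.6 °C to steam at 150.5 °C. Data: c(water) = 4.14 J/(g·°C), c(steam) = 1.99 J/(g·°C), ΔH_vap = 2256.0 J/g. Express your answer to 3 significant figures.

q1 (heat water 41.6→100.0 °C): 34.9 × 4.14 × 58.4 = 8438 J
q2 (vaporize at 100 °C): 34.9 × 2256.0 = 78734 J
q3 (heat steam 100.0→150.5 °C): 34.9 × 1.99 × 50.5 = 3507 J
Total: 8438 + 78734 + 3507 = 90679 J = 90.7 kJ

q = 90.7 kJ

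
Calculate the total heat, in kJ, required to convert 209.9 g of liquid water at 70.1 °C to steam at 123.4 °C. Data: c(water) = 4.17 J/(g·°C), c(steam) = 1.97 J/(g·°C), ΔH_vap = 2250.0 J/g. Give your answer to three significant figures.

q1 (heat water 70.1→100.0 °C): 209.9 × 4.17 × 29.9 = 26171 J
q2 (vaporize at 100 °C): 209.9 × 2250.0 = 472275 J
q3 (heat steam 100.0→123.4 °C): 209.9 × 1.97 × 23.4 = 9676 J
Total: 26171 + 472275 + 9676 = 508122 J = 508 kJ

q = 508 kJ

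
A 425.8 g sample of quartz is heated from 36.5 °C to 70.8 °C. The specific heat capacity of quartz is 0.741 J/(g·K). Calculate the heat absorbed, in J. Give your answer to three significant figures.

q = 10800 J

q = m c ΔT = 425.8 × 0.741 × (70.8 − 36.5)
q = 425.8 × 0.741 × 34.3 = 10820 J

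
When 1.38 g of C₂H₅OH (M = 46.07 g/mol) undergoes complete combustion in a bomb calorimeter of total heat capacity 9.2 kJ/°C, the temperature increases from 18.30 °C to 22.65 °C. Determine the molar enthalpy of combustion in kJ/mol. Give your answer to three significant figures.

ΔH = -1340 kJ/mol

ΔT = 22.65 − 18.30 = 4.35 °C
q_cal = C_cal × ΔT = 9.2 × 4.35 = 40.02 kJ
n = 1.38 / 46.07 = 0.02995 mol
q_rxn = −q_cal = -40.02 kJ
ΔH = -40.02 / 0.02995 = -1336 kJ/mol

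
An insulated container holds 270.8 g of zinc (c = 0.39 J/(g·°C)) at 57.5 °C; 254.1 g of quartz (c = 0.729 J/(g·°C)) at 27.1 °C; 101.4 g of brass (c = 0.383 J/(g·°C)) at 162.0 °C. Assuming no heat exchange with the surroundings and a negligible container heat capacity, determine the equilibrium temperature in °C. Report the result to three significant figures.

T_f = 52.7 °C

Σ mᵢcᵢ(T − Tᵢ) = 0  ⇒  T = Σ mᵢcᵢTᵢ / Σ mᵢcᵢ
Σ mᵢcᵢ = 270.8×0.39 + 254.1×0.729 + 101.4×0.383 = 329.6871
Σ mᵢcᵢTᵢ = 105.612×57.5 + 185.2389×27.1 + 38.8362×162.0 = 17384
T = 17384 / 329.6871 = 52.73 °C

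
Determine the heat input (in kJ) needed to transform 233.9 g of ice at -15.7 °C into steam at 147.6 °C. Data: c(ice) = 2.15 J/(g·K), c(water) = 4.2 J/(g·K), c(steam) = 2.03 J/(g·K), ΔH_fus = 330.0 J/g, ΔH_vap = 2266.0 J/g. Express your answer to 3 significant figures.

q = 736 kJ

q1 (heat ice -15.7→0.0 °C): 233.9 × 2.15 × 15.7 = 7895 J
q2 (melt at 0 °C): 233.9 × 330.0 = 77187 J
q3 (heat water 0.0→100.0 °C): 233.9 × 4.2 × 100.0 = 98238 J
q4 (vaporize at 100 °C): 233.9 × 2266.0 = 530017 J
q5 (heat steam 100.0→147.6 °C): 233.9 × 2.03 × 47.6 = 22601 J
Total: 7895 + 77187 + 98238 + 530017 + 22601 = 735938 J = 736 kJ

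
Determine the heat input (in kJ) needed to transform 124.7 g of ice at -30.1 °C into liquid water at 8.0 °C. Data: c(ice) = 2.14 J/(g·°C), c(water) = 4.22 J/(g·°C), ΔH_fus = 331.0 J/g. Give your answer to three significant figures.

q1 (heat ice -30.1→0.0 °C): 124.7 × 2.14 × 30.1 = 8032 J
q2 (melt at 0 °C): 124.7 × 331.0 = 41276 J
q3 (heat water 0.0→8.0 °C): 124.7 × 4.22 × 8.0 = 4210 J
Total: 8032 + 41276 + 4210 = 53518 J = 53.5 kJ

q = 53.5 kJ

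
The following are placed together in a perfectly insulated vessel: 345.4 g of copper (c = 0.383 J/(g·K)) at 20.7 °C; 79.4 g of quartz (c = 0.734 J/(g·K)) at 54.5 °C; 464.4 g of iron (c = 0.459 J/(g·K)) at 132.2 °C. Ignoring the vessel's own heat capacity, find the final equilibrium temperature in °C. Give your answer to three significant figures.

Σ mᵢcᵢ(T − Tᵢ) = 0  ⇒  T = Σ mᵢcᵢTᵢ / Σ mᵢcᵢ
Σ mᵢcᵢ = 345.4×0.383 + 79.4×0.734 + 464.4×0.459 = 403.7274
Σ mᵢcᵢTᵢ = 132.2882×20.7 + 58.2796×54.5 + 213.1596×132.2 = 34094
T = 34094 / 403.7274 = 84.448 °C

T_f = 84.4 °C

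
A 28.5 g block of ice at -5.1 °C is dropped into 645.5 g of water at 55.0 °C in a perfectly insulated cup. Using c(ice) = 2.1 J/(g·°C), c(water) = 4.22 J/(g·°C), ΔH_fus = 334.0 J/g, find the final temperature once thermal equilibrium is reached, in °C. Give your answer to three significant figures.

Heat to bring ice to 0 °C and melt it: q₁ = 28.5×2.1×5.1 + 28.5×334.0 = 9824.2 J
Heat the water can supply cooling to 0 °C: 645.5×4.22×55.0 = 149821 J > q₁, so all ice melts.
Energy balance: 645.5×4.22×(55.0 − T) = 9824.2 + 28.5×4.22×(T − 0)
2724.01(55.0 − T) = 9824.2 + 120.27 T
149821 − 9824.2 = 2844.28 T
T = 139996.8 / 2844.28 = 49.22 °C

T_f = 49.2 °C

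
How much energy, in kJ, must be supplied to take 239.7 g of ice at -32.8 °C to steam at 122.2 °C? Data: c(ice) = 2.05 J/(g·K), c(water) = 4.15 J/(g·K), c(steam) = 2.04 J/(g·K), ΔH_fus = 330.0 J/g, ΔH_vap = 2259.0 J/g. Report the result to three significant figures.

q1 (heat ice -32.8→0.0 °C): 239.7 × 2.05 × 32.8 = 16117 J
q2 (melt at 0 °C): 239.7 × 330.0 = 79101 J
q3 (heat water 0.0→100.0 °C): 239.7 × 4.15 × 100.0 = 99476 J
q4 (vaporize at 100 °C): 239.7 × 2259.0 = 541482 J
q5 (heat steam 100.0→122.2 °C): 239.7 × 2.04 × 22.2 = 10856 J
Total: 16117 + 79101 + 99476 + 541482 + 10856 = 747032 J = 747 kJ

q = 747 kJ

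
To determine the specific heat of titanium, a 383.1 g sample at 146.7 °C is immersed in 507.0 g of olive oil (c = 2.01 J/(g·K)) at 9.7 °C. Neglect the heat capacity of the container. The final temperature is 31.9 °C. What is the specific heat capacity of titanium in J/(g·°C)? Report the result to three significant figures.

c = 0.514 J/(g·°C)

q_gained = (507.0 × 2.01) × (31.9 − 9.7) = 22620 J
q_lost = 383.1 × c × (146.7 − 31.9) = 43979.88 c
Set equal: c = 22620 / 43979.88 = 0.514 J/(g·°C)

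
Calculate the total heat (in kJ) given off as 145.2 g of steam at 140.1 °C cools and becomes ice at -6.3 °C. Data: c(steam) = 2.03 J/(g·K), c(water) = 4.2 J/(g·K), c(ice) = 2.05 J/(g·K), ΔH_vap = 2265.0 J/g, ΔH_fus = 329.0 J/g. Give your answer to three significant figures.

q1 (cool steam 140.1→100 °C): 145.2 × 2.03 × 40.1 = 11820 J
q2 (condense at 100 °C): 145.2 × 2265.0 = 328878 J
q3 (cool water 100→0 °C): 145.2 × 4.2 × 100.0 = 60984 J
q4 (freeze at 0 °C): 145.2 × 329.0 = 47771 J
q5 (cool ice 0→-6.3 °C): 145.2 × 2.05 × 6.3 = 1875 J
Total: 11820 + 328878 + 60984 + 47771 + 1875 = 451328 J = 451 kJ

q = 451 kJ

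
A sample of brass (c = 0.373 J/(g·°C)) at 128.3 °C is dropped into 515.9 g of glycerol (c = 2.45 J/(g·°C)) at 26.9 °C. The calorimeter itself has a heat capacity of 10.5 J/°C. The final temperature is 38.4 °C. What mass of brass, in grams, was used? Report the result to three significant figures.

m = 437 g

q_gained = (515.9 × 2.45 + 10.5) × (38.4 − 26.9) = 14660 J
q_lost = m × 0.373 × (128.3 − 38.4) = 33.5327 m
m = 14660 / 33.5327 = 437 g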